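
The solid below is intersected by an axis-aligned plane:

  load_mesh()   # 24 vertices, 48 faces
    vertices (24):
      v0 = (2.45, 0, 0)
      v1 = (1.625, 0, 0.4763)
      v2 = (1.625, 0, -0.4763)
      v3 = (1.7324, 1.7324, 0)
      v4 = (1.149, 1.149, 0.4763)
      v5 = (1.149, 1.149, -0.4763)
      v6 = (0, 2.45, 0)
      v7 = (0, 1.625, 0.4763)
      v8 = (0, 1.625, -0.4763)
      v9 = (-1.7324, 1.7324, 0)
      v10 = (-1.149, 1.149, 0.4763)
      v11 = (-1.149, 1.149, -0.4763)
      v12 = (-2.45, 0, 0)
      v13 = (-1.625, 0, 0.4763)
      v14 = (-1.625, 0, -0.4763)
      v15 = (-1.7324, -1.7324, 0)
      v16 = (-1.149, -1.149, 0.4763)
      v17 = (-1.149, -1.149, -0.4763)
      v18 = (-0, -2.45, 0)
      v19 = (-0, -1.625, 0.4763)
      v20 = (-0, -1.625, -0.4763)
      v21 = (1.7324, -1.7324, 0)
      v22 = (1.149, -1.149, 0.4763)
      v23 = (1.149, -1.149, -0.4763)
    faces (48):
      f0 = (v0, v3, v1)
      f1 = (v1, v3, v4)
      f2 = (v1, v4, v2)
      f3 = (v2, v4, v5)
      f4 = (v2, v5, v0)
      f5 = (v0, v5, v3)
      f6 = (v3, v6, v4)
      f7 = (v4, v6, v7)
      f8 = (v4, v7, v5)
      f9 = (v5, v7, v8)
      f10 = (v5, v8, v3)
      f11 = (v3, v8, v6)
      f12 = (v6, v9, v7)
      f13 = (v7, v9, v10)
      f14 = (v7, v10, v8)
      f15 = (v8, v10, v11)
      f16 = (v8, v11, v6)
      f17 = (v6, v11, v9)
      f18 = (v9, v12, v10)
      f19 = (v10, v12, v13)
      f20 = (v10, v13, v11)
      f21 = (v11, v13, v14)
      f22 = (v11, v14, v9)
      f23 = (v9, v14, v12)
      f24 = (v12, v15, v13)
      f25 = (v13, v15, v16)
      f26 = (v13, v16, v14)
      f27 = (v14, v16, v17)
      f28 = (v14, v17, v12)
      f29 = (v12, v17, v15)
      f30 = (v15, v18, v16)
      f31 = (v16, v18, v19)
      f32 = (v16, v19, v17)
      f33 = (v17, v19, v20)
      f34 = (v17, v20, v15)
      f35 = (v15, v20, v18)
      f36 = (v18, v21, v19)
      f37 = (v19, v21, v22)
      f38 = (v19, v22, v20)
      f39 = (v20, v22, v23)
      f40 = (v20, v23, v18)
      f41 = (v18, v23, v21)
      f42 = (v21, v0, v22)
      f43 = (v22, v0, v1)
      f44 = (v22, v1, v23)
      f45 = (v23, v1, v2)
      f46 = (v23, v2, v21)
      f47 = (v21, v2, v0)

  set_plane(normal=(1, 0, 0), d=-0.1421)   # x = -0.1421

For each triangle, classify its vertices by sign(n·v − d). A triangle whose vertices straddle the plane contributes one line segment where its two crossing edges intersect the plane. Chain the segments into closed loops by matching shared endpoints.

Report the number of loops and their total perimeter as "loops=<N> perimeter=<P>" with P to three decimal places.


loops=2 perimeter=5.716

Straddling triangles (12 of 48):
  (v6,v9,v7) [+-+] → (-0.1421, 2.39114, 0)–(-0.1421, 1.63381, 0.437232)  len=0.8745
  (v7,v9,v10) [+--] → (-0.1421, 1.63381, 0.437232)–(-0.1421, 1.56613, 0.4763)  len=0.0781
  (v7,v10,v8) [+-+] → (-0.1421, 1.56613, 0.4763)–(-0.1421, 1.56613, -0.358489)  len=0.8348
  (v8,v10,v11) [+--] → (-0.1421, 1.56613, -0.358489)–(-0.1421, 1.56613, -0.4763)  len=0.1178
  (v8,v11,v6) [+-+] → (-0.1421, 1.56613, -0.4763)–(-0.1421, 2.2891, -0.0589053)  len=0.8348
  (v6,v11,v9) [+--] → (-0.1421, 2.2891, -0.0589053)–(-0.1421, 2.39114, 0)  len=0.1178
  (v15,v18,v16) [-+-] → (-0.1421, -2.39114, 0)–(-0.1421, -2.2891, 0.0589053)  len=0.1178
  (v16,v18,v19) [-++] → (-0.1421, -2.2891, 0.0589053)–(-0.1421, -1.56613, 0.4763)  len=0.8348
  (v16,v19,v17) [-+-] → (-0.1421, -1.56613, 0.4763)–(-0.1421, -1.56613, 0.358489)  len=0.1178
  (v17,v19,v20) [-++] → (-0.1421, -1.56613, 0.358489)–(-0.1421, -1.56613, -0.4763)  len=0.8348
  (v17,v20,v15) [-+-] → (-0.1421, -1.56613, -0.4763)–(-0.1421, -1.63381, -0.437232)  len=0.0781
  (v15,v20,v18) [-++] → (-0.1421, -1.63381, -0.437232)–(-0.1421, -2.39114, 0)  len=0.8745

Chained into 2 loop(s):
  loop 1: 6 segments, perimeter = 2.8579
  loop 2: 6 segments, perimeter = 2.8579
Total perimeter = 5.716


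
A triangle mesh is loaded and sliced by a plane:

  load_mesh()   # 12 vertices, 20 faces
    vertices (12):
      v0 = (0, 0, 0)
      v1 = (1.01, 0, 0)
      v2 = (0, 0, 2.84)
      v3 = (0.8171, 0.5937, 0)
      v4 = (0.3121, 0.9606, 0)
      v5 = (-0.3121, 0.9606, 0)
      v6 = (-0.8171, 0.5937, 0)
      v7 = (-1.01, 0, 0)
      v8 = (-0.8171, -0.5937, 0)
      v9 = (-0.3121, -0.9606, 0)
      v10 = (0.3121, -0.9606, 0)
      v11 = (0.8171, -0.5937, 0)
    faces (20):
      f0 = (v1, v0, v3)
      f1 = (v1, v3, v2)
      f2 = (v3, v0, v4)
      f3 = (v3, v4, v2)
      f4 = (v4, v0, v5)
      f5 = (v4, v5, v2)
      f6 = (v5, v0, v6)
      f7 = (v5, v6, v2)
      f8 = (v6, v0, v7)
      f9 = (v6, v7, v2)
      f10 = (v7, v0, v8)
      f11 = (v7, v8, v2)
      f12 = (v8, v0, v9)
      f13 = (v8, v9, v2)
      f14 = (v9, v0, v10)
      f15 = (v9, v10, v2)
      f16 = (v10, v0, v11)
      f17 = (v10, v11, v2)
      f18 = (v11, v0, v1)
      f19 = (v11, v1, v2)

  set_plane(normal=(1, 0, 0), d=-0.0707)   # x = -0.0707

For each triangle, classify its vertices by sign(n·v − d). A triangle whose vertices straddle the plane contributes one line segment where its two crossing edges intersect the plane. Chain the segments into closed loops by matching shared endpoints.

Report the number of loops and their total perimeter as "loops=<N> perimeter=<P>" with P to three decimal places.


Straddling triangles (12 of 20):
  (v4,v0,v5) [++-] → (-0.0707, 0.217605, 0)–(-0.0707, 0.9606, 0)  len=0.7430
  (v4,v5,v2) [+-+] → (-0.0707, 0.9606, 0)–(-0.0707, 0.217605, 2.19665)  len=2.3189
  (v5,v0,v6) [-+-] → (-0.0707, 0.217605, 0)–(-0.0707, 0.0513702, 0)  len=0.1662
  (v5,v6,v2) [--+] → (-0.0707, 0.0513702, 2.59427)–(-0.0707, 0.217605, 2.19665)  len=0.4310
  (v6,v0,v7) [-+-] → (-0.0707, 0.0513702, 0)–(-0.0707, 0, 0)  len=0.0514
  (v6,v7,v2) [--+] → (-0.0707, 0, 2.6412)–(-0.0707, 0.0513702, 2.59427)  len=0.0696
  (v7,v0,v8) [-+-] → (-0.0707, 0, 0)–(-0.0707, -0.0513702, 0)  len=0.0514
  (v7,v8,v2) [--+] → (-0.0707, -0.0513702, 2.59427)–(-0.0707, 0, 2.6412)  len=0.0696
  (v8,v0,v9) [-+-] → (-0.0707, -0.0513702, 0)–(-0.0707, -0.217605, 0)  len=0.1662
  (v8,v9,v2) [--+] → (-0.0707, -0.217605, 2.19665)–(-0.0707, -0.0513702, 2.59427)  len=0.4310
  (v9,v0,v10) [-++] → (-0.0707, -0.217605, 0)–(-0.0707, -0.9606, 0)  len=0.7430
  (v9,v10,v2) [-++] → (-0.0707, -0.9606, 0)–(-0.0707, -0.217605, 2.19665)  len=2.3189

Chained into 1 loop(s):
  loop 1: 12 segments, perimeter = 7.5601
Total perimeter = 7.560

loops=1 perimeter=7.560


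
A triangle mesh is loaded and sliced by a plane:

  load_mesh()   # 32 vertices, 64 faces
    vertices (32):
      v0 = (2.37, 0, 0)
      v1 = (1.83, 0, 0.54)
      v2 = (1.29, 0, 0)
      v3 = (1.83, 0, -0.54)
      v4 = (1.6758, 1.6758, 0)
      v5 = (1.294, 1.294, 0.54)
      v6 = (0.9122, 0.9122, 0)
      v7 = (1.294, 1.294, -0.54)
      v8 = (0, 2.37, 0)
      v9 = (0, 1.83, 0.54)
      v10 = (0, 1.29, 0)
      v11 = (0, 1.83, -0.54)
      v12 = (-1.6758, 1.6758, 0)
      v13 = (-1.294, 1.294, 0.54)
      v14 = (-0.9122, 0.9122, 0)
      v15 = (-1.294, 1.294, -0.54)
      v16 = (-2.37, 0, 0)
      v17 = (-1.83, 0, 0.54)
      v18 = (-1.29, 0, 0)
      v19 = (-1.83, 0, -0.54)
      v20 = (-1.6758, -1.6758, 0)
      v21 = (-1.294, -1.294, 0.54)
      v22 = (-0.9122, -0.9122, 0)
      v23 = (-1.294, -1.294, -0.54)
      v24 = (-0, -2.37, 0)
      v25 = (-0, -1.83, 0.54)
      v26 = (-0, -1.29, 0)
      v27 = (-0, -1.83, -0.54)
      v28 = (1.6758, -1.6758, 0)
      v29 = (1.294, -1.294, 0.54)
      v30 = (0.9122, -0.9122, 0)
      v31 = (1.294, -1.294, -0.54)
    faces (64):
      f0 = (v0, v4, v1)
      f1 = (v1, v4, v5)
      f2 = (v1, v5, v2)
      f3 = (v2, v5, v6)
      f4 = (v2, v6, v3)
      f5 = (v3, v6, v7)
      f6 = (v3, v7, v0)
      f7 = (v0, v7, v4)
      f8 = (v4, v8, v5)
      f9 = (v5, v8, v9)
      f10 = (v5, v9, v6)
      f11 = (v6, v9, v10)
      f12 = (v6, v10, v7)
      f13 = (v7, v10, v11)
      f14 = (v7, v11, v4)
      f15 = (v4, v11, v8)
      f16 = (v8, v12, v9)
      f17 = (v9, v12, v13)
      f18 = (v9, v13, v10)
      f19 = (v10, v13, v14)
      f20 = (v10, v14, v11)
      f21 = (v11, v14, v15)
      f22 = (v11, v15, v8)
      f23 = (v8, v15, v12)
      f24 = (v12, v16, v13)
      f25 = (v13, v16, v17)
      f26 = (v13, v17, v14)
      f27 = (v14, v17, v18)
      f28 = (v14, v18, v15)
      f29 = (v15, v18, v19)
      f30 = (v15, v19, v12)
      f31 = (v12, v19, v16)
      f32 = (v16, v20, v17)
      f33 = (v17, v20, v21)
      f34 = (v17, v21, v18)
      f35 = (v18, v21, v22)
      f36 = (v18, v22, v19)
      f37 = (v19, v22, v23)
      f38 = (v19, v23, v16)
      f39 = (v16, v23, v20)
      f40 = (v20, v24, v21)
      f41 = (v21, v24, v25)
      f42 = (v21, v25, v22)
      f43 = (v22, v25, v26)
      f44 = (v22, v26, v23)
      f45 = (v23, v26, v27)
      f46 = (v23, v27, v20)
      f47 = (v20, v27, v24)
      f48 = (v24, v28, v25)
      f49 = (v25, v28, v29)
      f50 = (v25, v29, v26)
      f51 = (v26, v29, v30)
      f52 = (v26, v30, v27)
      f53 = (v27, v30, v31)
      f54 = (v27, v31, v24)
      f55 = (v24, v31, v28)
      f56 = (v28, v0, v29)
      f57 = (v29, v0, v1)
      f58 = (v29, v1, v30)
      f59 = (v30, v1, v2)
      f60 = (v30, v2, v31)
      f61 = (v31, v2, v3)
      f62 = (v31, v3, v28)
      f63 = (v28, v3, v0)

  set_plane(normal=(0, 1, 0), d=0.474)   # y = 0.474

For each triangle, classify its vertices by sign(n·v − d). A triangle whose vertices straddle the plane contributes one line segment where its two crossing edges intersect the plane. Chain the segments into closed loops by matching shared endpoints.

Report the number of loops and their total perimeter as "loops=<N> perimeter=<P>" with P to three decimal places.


Straddling triangles (16 of 64):
  (v0,v4,v1) [-+-] → (2.17365, 0.474, 0)–(1.78638, 0.474, 0.387261)  len=0.5477
  (v1,v4,v5) [-++] → (1.78638, 0.474, 0.387261)–(1.63366, 0.474, 0.54)  len=0.2160
  (v1,v5,v2) [-+-] → (1.63366, 0.474, 0.54)–(1.29147, 0.474, 0.197805)  len=0.4839
  (v2,v5,v6) [-++] → (1.29147, 0.474, 0.197805)–(1.09369, 0.474, 0)  len=0.2797
  (v2,v6,v3) [-+-] → (1.09369, 0.474, 0)–(1.35309, 0.474, -0.259404)  len=0.3669
  (v3,v6,v7) [-++] → (1.35309, 0.474, -0.259404)–(1.63366, 0.474, -0.54)  len=0.3968
  (v3,v7,v0) [-+-] → (1.63366, 0.474, -0.54)–(1.97585, 0.474, -0.197805)  len=0.4839
  (v0,v7,v4) [-++] → (1.97585, 0.474, -0.197805)–(2.17365, 0.474, 0)  len=0.2797
  (v12,v16,v13) [+-+] → (-2.17365, 0.474, 0)–(-1.97585, 0.474, 0.197805)  len=0.2797
  (v13,v16,v17) [+--] → (-1.97585, 0.474, 0.197805)–(-1.63366, 0.474, 0.54)  len=0.4839
  (v13,v17,v14) [+-+] → (-1.63366, 0.474, 0.54)–(-1.35309, 0.474, 0.259404)  len=0.3968
  (v14,v17,v18) [+--] → (-1.35309, 0.474, 0.259404)–(-1.09369, 0.474, 0)  len=0.3669
  (v14,v18,v15) [+-+] → (-1.09369, 0.474, 0)–(-1.29147, 0.474, -0.197805)  len=0.2797
  (v15,v18,v19) [+--] → (-1.29147, 0.474, -0.197805)–(-1.63366, 0.474, -0.54)  len=0.4839
  (v15,v19,v12) [+-+] → (-1.63366, 0.474, -0.54)–(-1.78638, 0.474, -0.387261)  len=0.2160
  (v12,v19,v16) [+--] → (-1.78638, 0.474, -0.387261)–(-2.17365, 0.474, 0)  len=0.5477

Chained into 2 loop(s):
  loop 1: 8 segments, perimeter = 3.0546
  loop 2: 8 segments, perimeter = 3.0546
Total perimeter = 6.109

loops=2 perimeter=6.109


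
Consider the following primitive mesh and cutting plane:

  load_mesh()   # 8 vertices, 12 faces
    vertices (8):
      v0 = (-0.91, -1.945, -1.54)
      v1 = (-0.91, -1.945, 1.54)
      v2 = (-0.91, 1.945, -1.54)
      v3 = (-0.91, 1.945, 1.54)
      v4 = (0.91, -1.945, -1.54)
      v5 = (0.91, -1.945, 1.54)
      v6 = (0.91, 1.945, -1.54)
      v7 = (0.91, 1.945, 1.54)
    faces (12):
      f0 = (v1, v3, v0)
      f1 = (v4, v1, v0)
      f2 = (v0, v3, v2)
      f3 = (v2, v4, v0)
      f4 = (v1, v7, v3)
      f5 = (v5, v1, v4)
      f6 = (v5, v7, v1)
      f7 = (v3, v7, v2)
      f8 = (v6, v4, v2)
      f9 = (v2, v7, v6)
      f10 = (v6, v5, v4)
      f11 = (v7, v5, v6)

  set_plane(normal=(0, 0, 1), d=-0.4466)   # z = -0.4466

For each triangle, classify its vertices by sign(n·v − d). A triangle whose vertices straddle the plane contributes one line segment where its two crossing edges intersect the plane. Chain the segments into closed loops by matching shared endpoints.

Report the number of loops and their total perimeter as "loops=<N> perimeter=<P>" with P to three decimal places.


loops=1 perimeter=11.420

Straddling triangles (8 of 12):
  (v1,v3,v0) [++-] → (-0.91, -0.56405, -0.4466)–(-0.91, -1.945, -0.4466)  len=1.3809
  (v4,v1,v0) [-+-] → (0.2639, -1.945, -0.4466)–(-0.91, -1.945, -0.4466)  len=1.1739
  (v0,v3,v2) [-+-] → (-0.91, -0.56405, -0.4466)–(-0.91, 1.945, -0.4466)  len=2.5091
  (v5,v1,v4) [++-] → (0.2639, -1.945, -0.4466)–(0.91, -1.945, -0.4466)  len=0.6461
  (v3,v7,v2) [++-] → (-0.2639, 1.945, -0.4466)–(-0.91, 1.945, -0.4466)  len=0.6461
  (v2,v7,v6) [-+-] → (-0.2639, 1.945, -0.4466)–(0.91, 1.945, -0.4466)  len=1.1739
  (v6,v5,v4) [-+-] → (0.91, 0.56405, -0.4466)–(0.91, -1.945, -0.4466)  len=2.5091
  (v7,v5,v6) [++-] → (0.91, 0.56405, -0.4466)–(0.91, 1.945, -0.4466)  len=1.3809

Chained into 1 loop(s):
  loop 1: 8 segments, perimeter = 11.4200
Total perimeter = 11.420


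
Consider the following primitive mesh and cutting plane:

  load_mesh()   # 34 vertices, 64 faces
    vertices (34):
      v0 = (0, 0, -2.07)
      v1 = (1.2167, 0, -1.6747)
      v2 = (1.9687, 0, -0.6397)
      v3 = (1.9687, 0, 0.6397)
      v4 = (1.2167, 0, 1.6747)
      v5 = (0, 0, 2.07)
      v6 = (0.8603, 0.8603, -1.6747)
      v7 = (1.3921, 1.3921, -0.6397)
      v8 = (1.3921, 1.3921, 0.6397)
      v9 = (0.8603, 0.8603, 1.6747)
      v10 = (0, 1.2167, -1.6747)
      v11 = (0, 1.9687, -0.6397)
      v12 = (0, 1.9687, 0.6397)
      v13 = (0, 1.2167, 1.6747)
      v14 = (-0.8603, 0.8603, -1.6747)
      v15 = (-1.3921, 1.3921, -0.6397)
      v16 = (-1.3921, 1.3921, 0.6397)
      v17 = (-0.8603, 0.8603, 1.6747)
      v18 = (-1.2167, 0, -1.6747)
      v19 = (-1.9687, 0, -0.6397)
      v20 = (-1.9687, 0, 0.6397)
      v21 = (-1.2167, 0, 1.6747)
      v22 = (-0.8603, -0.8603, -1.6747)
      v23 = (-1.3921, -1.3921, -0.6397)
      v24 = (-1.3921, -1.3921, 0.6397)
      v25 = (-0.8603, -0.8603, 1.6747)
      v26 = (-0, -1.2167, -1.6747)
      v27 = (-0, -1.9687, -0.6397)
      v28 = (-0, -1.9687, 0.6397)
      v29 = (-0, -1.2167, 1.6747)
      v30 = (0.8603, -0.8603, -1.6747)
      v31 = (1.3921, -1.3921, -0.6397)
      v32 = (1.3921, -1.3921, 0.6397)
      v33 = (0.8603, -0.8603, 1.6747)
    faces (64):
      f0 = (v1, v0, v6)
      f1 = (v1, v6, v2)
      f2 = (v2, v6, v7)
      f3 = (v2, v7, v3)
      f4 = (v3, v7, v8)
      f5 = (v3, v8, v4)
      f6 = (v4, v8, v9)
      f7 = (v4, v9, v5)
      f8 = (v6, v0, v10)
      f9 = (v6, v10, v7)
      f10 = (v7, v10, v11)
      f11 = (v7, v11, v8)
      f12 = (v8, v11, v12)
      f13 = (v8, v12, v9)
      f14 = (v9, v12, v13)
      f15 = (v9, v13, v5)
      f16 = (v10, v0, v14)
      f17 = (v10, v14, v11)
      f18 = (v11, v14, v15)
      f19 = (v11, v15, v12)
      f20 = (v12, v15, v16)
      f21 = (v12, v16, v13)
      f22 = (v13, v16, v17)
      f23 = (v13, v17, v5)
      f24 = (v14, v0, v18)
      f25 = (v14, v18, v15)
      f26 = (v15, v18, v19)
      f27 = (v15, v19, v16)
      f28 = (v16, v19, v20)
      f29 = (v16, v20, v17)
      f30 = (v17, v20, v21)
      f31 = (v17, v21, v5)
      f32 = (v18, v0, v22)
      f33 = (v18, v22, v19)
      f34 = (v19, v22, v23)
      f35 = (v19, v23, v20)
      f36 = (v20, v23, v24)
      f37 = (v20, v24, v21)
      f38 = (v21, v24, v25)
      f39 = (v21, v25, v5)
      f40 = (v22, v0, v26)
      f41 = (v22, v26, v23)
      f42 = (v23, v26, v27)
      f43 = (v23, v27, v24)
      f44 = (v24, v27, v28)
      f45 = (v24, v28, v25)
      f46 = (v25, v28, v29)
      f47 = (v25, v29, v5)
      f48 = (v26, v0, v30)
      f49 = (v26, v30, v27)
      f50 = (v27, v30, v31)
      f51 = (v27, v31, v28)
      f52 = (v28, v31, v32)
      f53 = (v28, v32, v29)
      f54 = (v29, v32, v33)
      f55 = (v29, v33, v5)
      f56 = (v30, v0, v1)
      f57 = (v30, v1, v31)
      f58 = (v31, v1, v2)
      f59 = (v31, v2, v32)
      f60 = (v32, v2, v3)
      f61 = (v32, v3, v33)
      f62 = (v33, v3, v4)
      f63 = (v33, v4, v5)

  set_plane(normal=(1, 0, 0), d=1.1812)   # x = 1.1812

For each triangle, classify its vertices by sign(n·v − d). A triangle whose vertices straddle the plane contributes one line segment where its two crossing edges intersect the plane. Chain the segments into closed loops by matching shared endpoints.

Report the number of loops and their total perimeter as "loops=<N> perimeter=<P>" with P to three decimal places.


Straddling triangles (20 of 64):
  (v1,v0,v6) [+--] → (1.1812, 0, -1.68623)–(1.1812, 0.0856921, -1.6747)  len=0.0865
  (v1,v6,v2) [+-+] → (1.1812, 0.0856921, -1.6747)–(1.1812, 0.611229, -1.37505)  len=0.6050
  (v2,v6,v7) [+-+] → (1.1812, 0.611229, -1.37505)–(1.1812, 1.1812, -1.05016)  len=0.6561
  (v4,v8,v9) [++-] → (1.1812, 1.1812, 1.05016)–(1.1812, 0.0856921, 1.6747)  len=1.2610
  (v4,v9,v5) [+--] → (1.1812, 0.0856921, 1.6747)–(1.1812, 0, 1.68623)  len=0.0865
  (v6,v10,v7) [--+] → (1.1812, 1.36553, -0.7965)–(1.1812, 1.1812, -1.05016)  len=0.3136
  (v7,v10,v11) [+--] → (1.1812, 1.36553, -0.7965)–(1.1812, 1.47945, -0.6397)  len=0.1938
  (v7,v11,v8) [+-+] → (1.1812, 1.47945, -0.6397)–(1.1812, 1.47945, 0.445874)  len=1.0856
  (v8,v11,v12) [+--] → (1.1812, 1.47945, 0.445874)–(1.1812, 1.47945, 0.6397)  len=0.1938
  (v8,v12,v9) [+--] → (1.1812, 1.47945, 0.6397)–(1.1812, 1.1812, 1.05016)  len=0.5074
  (v27,v30,v31) [--+] → (1.1812, -1.1812, -1.05016)–(1.1812, -1.47945, -0.6397)  len=0.5074
  (v27,v31,v28) [-+-] → (1.1812, -1.47945, -0.6397)–(1.1812, -1.47945, -0.445874)  len=0.1938
  (v28,v31,v32) [-++] → (1.1812, -1.47945, -0.445874)–(1.1812, -1.47945, 0.6397)  len=1.0856
  (v28,v32,v29) [-+-] → (1.1812, -1.47945, 0.6397)–(1.1812, -1.36553, 0.7965)  len=0.1938
  (v29,v32,v33) [-+-] → (1.1812, -1.36553, 0.7965)–(1.1812, -1.1812, 1.05016)  len=0.3136
  (v30,v0,v1) [--+] → (1.1812, 0, -1.68623)–(1.1812, -0.0856921, -1.6747)  len=0.0865
  (v30,v1,v31) [-++] → (1.1812, -0.0856921, -1.6747)–(1.1812, -1.1812, -1.05016)  len=1.2610
  (v32,v3,v33) [++-] → (1.1812, -0.611229, 1.37505)–(1.1812, -1.1812, 1.05016)  len=0.6561
  (v33,v3,v4) [-++] → (1.1812, -0.611229, 1.37505)–(1.1812, -0.0856921, 1.6747)  len=0.6050
  (v33,v4,v5) [-+-] → (1.1812, -0.0856921, 1.6747)–(1.1812, 0, 1.68623)  len=0.0865

Chained into 1 loop(s):
  loop 1: 20 segments, perimeter = 9.9783
Total perimeter = 9.978

loops=1 perimeter=9.978


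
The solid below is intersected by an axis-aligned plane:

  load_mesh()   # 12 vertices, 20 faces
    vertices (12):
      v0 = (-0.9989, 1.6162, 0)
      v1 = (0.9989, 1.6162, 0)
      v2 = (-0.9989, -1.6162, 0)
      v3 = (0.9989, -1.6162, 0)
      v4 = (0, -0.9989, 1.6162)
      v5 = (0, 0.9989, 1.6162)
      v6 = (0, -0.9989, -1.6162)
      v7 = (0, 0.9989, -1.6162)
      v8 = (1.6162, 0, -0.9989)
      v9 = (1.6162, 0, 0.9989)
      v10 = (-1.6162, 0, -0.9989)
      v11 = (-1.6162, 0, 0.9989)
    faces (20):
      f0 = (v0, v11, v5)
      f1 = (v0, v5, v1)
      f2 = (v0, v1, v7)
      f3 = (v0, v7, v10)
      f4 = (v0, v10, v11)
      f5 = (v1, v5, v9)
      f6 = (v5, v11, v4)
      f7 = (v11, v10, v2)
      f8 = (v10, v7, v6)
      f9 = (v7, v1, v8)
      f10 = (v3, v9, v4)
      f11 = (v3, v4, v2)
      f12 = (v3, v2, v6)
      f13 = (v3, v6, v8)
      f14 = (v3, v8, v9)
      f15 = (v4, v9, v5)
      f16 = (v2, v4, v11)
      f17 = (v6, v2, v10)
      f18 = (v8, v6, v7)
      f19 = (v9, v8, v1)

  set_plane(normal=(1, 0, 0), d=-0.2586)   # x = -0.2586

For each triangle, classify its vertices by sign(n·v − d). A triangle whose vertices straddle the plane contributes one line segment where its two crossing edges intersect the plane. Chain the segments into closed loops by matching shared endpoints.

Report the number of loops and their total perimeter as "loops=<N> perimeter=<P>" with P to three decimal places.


Straddling triangles (10 of 20):
  (v0,v11,v5) [--+] → (-0.2586, 0.839071, 1.51743)–(-0.2586, 1.15871, 1.19779)  len=0.4520
  (v0,v5,v1) [-++] → (-0.2586, 1.15871, 1.19779)–(-0.2586, 1.6162, 0)  len=1.2822
  (v0,v1,v7) [-++] → (-0.2586, 1.6162, 0)–(-0.2586, 1.15871, -1.19779)  len=1.2822
  (v0,v7,v10) [-+-] → (-0.2586, 1.15871, -1.19779)–(-0.2586, 0.839071, -1.51743)  len=0.4520
  (v5,v11,v4) [+-+] → (-0.2586, 0.839071, 1.51743)–(-0.2586, -0.839071, 1.51743)  len=1.6781
  (v10,v7,v6) [-++] → (-0.2586, 0.839071, -1.51743)–(-0.2586, -0.839071, -1.51743)  len=1.6781
  (v3,v4,v2) [++-] → (-0.2586, -1.15871, 1.19779)–(-0.2586, -1.6162, 0)  len=1.2822
  (v3,v2,v6) [+-+] → (-0.2586, -1.6162, 0)–(-0.2586, -1.15871, -1.19779)  len=1.2822
  (v2,v4,v11) [-+-] → (-0.2586, -1.15871, 1.19779)–(-0.2586, -0.839071, 1.51743)  len=0.4520
  (v6,v2,v10) [+--] → (-0.2586, -1.15871, -1.19779)–(-0.2586, -0.839071, -1.51743)  len=0.4520

Chained into 1 loop(s):
  loop 1: 10 segments, perimeter = 10.2932
Total perimeter = 10.293

loops=1 perimeter=10.293


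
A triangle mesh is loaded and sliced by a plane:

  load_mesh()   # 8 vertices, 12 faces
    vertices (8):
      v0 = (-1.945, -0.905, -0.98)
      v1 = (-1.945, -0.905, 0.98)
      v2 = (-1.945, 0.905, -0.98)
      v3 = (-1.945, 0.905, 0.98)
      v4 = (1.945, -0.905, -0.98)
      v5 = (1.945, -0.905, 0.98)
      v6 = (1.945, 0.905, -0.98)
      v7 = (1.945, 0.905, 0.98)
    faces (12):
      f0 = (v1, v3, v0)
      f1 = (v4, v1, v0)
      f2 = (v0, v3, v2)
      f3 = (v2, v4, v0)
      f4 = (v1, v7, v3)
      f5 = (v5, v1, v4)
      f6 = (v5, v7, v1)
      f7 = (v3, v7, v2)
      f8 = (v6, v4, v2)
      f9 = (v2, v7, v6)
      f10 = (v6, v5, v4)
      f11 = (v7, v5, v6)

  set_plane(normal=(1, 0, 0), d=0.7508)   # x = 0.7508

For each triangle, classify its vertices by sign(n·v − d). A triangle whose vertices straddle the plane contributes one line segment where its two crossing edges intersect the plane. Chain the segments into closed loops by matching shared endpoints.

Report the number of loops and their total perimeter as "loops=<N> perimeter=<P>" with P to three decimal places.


Straddling triangles (8 of 12):
  (v4,v1,v0) [+--] → (0.7508, -0.905, -0.378295)–(0.7508, -0.905, -0.98)  len=0.6017
  (v2,v4,v0) [-+-] → (0.7508, -0.349344, -0.98)–(0.7508, -0.905, -0.98)  len=0.5557
  (v1,v7,v3) [-+-] → (0.7508, 0.349344, 0.98)–(0.7508, 0.905, 0.98)  len=0.5557
  (v5,v1,v4) [+-+] → (0.7508, -0.905, 0.98)–(0.7508, -0.905, -0.378295)  len=1.3583
  (v5,v7,v1) [++-] → (0.7508, 0.349344, 0.98)–(0.7508, -0.905, 0.98)  len=1.2543
  (v3,v7,v2) [-+-] → (0.7508, 0.905, 0.98)–(0.7508, 0.905, 0.378295)  len=0.6017
  (v6,v4,v2) [++-] → (0.7508, -0.349344, -0.98)–(0.7508, 0.905, -0.98)  len=1.2543
  (v2,v7,v6) [-++] → (0.7508, 0.905, 0.378295)–(0.7508, 0.905, -0.98)  len=1.3583

Chained into 1 loop(s):
  loop 1: 8 segments, perimeter = 7.5400
Total perimeter = 7.540

loops=1 perimeter=7.540


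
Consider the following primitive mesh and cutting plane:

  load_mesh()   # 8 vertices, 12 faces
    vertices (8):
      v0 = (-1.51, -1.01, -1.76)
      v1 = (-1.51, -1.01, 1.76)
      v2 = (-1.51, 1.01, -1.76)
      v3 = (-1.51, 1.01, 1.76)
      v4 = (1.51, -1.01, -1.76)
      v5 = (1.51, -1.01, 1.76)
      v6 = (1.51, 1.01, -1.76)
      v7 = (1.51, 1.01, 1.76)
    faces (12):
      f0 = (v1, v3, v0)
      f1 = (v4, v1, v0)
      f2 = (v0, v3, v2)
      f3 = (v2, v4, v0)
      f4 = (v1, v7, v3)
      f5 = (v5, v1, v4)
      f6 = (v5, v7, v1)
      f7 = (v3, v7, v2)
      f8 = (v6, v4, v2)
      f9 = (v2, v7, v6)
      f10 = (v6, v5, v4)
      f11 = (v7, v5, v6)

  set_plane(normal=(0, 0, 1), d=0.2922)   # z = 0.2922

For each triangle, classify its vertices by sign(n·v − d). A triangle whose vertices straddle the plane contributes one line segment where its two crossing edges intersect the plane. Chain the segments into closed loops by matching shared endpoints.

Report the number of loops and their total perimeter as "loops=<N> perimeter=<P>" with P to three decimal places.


Straddling triangles (8 of 12):
  (v1,v3,v0) [++-] → (-1.51, 0.167683, 0.2922)–(-1.51, -1.01, 0.2922)  len=1.1777
  (v4,v1,v0) [-+-] → (-0.250694, -1.01, 0.2922)–(-1.51, -1.01, 0.2922)  len=1.2593
  (v0,v3,v2) [-+-] → (-1.51, 0.167683, 0.2922)–(-1.51, 1.01, 0.2922)  len=0.8423
  (v5,v1,v4) [++-] → (-0.250694, -1.01, 0.2922)–(1.51, -1.01, 0.2922)  len=1.7607
  (v3,v7,v2) [++-] → (0.250694, 1.01, 0.2922)–(-1.51, 1.01, 0.2922)  len=1.7607
  (v2,v7,v6) [-+-] → (0.250694, 1.01, 0.2922)–(1.51, 1.01, 0.2922)  len=1.2593
  (v6,v5,v4) [-+-] → (1.51, -0.167683, 0.2922)–(1.51, -1.01, 0.2922)  len=0.8423
  (v7,v5,v6) [++-] → (1.51, -0.167683, 0.2922)–(1.51, 1.01, 0.2922)  len=1.1777

Chained into 1 loop(s):
  loop 1: 8 segments, perimeter = 10.0800
Total perimeter = 10.080

loops=1 perimeter=10.080


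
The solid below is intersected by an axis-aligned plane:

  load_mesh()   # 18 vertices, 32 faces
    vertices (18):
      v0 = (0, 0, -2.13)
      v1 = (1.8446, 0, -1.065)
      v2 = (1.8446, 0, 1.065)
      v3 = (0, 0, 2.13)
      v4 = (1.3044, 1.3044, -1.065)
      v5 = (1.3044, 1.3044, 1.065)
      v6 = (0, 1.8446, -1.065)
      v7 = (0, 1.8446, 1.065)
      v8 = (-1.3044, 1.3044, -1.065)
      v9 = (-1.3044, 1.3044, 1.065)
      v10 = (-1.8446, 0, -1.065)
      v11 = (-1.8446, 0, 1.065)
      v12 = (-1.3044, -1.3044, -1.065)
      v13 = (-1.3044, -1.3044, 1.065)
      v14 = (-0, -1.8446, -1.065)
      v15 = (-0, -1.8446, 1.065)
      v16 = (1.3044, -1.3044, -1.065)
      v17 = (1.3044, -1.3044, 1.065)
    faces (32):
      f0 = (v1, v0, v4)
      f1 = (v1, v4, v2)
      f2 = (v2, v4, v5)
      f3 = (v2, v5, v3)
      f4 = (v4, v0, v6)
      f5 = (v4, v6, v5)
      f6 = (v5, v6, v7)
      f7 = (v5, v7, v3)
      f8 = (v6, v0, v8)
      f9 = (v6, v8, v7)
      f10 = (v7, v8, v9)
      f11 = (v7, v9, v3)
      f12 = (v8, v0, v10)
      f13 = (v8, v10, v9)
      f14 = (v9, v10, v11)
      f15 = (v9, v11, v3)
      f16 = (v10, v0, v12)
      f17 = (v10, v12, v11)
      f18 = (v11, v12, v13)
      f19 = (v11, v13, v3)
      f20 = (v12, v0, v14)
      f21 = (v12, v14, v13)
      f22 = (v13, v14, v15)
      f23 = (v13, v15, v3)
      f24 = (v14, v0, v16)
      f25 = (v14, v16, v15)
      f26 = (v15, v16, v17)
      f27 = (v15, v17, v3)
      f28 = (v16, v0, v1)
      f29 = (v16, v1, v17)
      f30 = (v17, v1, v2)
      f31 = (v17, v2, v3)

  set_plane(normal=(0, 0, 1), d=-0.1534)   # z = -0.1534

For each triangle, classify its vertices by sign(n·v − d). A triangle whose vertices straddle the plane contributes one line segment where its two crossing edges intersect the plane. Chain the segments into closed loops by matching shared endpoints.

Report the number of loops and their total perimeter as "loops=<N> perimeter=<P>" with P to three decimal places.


loops=1 perimeter=11.295

Straddling triangles (16 of 32):
  (v1,v4,v2) [--+] → (1.5356, 0.746141, -0.1534)–(1.8446, 0, -0.1534)  len=0.8076
  (v2,v4,v5) [+-+] → (1.5356, 0.746141, -0.1534)–(1.3044, 1.3044, -0.1534)  len=0.6042
  (v4,v6,v5) [--+] → (0.558259, 1.6134, -0.1534)–(1.3044, 1.3044, -0.1534)  len=0.8076
  (v5,v6,v7) [+-+] → (0.558259, 1.6134, -0.1534)–(0, 1.8446, -0.1534)  len=0.6042
  (v6,v8,v7) [--+] → (-0.746141, 1.5356, -0.1534)–(0, 1.8446, -0.1534)  len=0.8076
  (v7,v8,v9) [+-+] → (-0.746141, 1.5356, -0.1534)–(-1.3044, 1.3044, -0.1534)  len=0.6042
  (v8,v10,v9) [--+] → (-1.6134, 0.558259, -0.1534)–(-1.3044, 1.3044, -0.1534)  len=0.8076
  (v9,v10,v11) [+-+] → (-1.6134, 0.558259, -0.1534)–(-1.8446, 0, -0.1534)  len=0.6042
  (v10,v12,v11) [--+] → (-1.5356, -0.746141, -0.1534)–(-1.8446, 0, -0.1534)  len=0.8076
  (v11,v12,v13) [+-+] → (-1.5356, -0.746141, -0.1534)–(-1.3044, -1.3044, -0.1534)  len=0.6042
  (v12,v14,v13) [--+] → (-0.558259, -1.6134, -0.1534)–(-1.3044, -1.3044, -0.1534)  len=0.8076
  (v13,v14,v15) [+-+] → (-0.558259, -1.6134, -0.1534)–(0, -1.8446, -0.1534)  len=0.6042
  (v14,v16,v15) [--+] → (0.746141, -1.5356, -0.1534)–(0, -1.8446, -0.1534)  len=0.8076
  (v15,v16,v17) [+-+] → (0.746141, -1.5356, -0.1534)–(1.3044, -1.3044, -0.1534)  len=0.6042
  (v16,v1,v17) [--+] → (1.6134, -0.558259, -0.1534)–(1.3044, -1.3044, -0.1534)  len=0.8076
  (v17,v1,v2) [+-+] → (1.6134, -0.558259, -0.1534)–(1.8446, 0, -0.1534)  len=0.6042

Chained into 1 loop(s):
  loop 1: 16 segments, perimeter = 11.2947
Total perimeter = 11.295


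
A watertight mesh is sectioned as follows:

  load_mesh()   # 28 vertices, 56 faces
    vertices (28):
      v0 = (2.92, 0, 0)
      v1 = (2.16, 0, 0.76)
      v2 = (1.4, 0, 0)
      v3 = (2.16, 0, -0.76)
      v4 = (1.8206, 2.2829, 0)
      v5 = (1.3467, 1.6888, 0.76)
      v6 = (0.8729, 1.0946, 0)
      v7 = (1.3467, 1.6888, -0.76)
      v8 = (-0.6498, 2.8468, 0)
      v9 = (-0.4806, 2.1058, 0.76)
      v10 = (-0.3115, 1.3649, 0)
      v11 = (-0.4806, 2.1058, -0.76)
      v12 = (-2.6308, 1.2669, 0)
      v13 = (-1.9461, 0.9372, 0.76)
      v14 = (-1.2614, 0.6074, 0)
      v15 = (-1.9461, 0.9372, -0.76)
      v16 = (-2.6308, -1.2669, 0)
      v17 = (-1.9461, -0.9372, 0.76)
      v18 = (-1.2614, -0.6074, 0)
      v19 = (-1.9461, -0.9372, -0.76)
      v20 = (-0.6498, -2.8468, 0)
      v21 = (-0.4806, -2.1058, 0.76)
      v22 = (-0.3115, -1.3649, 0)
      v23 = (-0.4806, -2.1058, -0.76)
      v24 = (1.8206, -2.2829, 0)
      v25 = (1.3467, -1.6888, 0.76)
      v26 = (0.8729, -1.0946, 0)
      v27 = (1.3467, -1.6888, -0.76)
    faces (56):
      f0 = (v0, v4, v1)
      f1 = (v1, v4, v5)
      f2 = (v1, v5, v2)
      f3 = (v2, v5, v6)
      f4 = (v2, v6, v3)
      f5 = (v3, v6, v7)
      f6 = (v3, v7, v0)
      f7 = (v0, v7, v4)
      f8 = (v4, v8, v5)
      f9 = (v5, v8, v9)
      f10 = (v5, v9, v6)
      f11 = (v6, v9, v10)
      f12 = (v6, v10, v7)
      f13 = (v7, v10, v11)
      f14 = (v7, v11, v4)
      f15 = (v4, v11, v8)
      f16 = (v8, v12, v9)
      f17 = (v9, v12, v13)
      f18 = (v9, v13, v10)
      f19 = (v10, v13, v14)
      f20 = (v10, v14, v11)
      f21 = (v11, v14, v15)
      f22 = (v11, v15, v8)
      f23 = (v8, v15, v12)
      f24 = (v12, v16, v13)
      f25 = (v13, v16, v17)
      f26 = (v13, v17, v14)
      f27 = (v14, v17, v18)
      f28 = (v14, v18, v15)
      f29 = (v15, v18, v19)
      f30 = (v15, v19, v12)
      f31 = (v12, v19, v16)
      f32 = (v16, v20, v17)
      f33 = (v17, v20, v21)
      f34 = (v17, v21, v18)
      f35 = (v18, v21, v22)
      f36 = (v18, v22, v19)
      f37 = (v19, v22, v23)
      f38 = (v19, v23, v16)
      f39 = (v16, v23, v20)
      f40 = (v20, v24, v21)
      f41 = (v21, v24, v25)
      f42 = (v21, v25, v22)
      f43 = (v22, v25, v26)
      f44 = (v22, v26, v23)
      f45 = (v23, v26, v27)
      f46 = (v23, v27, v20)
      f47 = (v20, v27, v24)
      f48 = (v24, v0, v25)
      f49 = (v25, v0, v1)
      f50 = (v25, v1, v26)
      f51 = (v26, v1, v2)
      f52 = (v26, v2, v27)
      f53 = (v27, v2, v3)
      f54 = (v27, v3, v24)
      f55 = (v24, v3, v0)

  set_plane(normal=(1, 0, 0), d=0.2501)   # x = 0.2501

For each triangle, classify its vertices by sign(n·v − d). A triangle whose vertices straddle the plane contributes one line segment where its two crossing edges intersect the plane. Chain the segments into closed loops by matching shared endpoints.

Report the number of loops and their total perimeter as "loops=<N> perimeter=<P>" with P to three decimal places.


Straddling triangles (16 of 56):
  (v4,v8,v5) [+-+] → (0.2501, 2.64139, 0)–(0.2501, 2.32484, 0.342561)  len=0.4664
  (v5,v8,v9) [+--] → (0.2501, 2.32484, 0.342561)–(0.2501, 1.93905, 0.76)  len=0.5684
  (v5,v9,v6) [+-+] → (0.2501, 1.93905, 0.76)–(0.2501, 1.55989, 0.349707)  len=0.5587
  (v6,v9,v10) [+--] → (0.2501, 1.55989, 0.349707)–(0.2501, 1.23673, 0)  len=0.4762
  (v6,v10,v7) [+-+] → (0.2501, 1.23673, 0)–(0.2501, 1.4746, -0.257397)  len=0.3505
  (v7,v10,v11) [+--] → (0.2501, 1.4746, -0.257397)–(0.2501, 1.93905, -0.76)  len=0.6843
  (v7,v11,v4) [+-+] → (0.2501, 1.93905, -0.76)–(0.2501, 2.16203, -0.518677)  len=0.3286
  (v4,v11,v8) [+--] → (0.2501, 2.16203, -0.518677)–(0.2501, 2.64139, 0)  len=0.7063
  (v20,v24,v21) [-+-] → (0.2501, -2.64139, 0)–(0.2501, -2.16203, 0.518677)  len=0.7063
  (v21,v24,v25) [-++] → (0.2501, -2.16203, 0.518677)–(0.2501, -1.93905, 0.76)  len=0.3286
  (v21,v25,v22) [-+-] → (0.2501, -1.93905, 0.76)–(0.2501, -1.4746, 0.257397)  len=0.6843
  (v22,v25,v26) [-++] → (0.2501, -1.4746, 0.257397)–(0.2501, -1.23673, 0)  len=0.3505
  (v22,v26,v23) [-+-] → (0.2501, -1.23673, 0)–(0.2501, -1.55989, -0.349707)  len=0.4762
  (v23,v26,v27) [-++] → (0.2501, -1.55989, -0.349707)–(0.2501, -1.93905, -0.76)  len=0.5587
  (v23,v27,v20) [-+-] → (0.2501, -1.93905, -0.76)–(0.2501, -2.32484, -0.342561)  len=0.5684
  (v20,v27,v24) [-++] → (0.2501, -2.32484, -0.342561)–(0.2501, -2.64139, 0)  len=0.4664

Chained into 2 loop(s):
  loop 1: 8 segments, perimeter = 4.1393
  loop 2: 8 segments, perimeter = 4.1393
Total perimeter = 8.279

loops=2 perimeter=8.279


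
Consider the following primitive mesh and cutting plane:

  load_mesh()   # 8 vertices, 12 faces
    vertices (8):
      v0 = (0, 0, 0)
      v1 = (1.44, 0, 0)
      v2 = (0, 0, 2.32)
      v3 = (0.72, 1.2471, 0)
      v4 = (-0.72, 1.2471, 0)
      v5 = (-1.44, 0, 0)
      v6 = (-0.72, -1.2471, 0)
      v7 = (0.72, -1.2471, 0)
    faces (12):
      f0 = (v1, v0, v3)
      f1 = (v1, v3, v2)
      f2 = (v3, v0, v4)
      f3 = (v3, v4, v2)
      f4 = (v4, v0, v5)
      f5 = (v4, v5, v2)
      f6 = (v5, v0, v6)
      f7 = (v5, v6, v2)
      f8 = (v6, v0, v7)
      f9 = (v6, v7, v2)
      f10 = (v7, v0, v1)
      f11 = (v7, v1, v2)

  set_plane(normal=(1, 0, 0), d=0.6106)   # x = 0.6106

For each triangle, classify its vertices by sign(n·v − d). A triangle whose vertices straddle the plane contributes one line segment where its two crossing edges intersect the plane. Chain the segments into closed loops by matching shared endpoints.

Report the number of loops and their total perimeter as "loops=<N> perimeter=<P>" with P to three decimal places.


loops=1 perimeter=6.183

Straddling triangles (8 of 12):
  (v1,v0,v3) [+-+] → (0.6106, 0, 0)–(0.6106, 1.05761, 0)  len=1.0576
  (v1,v3,v2) [++-] → (0.6106, 1.05761, 0.352511)–(0.6106, 0, 1.33626)  len=1.4444
  (v3,v0,v4) [+--] → (0.6106, 1.05761, 0)–(0.6106, 1.2471, 0)  len=0.1895
  (v3,v4,v2) [+--] → (0.6106, 1.2471, 0)–(0.6106, 1.05761, 0.352511)  len=0.4002
  (v6,v0,v7) [--+] → (0.6106, -1.05761, 0)–(0.6106, -1.2471, 0)  len=0.1895
  (v6,v7,v2) [-+-] → (0.6106, -1.2471, 0)–(0.6106, -1.05761, 0.352511)  len=0.4002
  (v7,v0,v1) [+-+] → (0.6106, -1.05761, 0)–(0.6106, 0, 0)  len=1.0576
  (v7,v1,v2) [++-] → (0.6106, 0, 1.33626)–(0.6106, -1.05761, 0.352511)  len=1.4444

Chained into 1 loop(s):
  loop 1: 8 segments, perimeter = 6.1834
Total perimeter = 6.183


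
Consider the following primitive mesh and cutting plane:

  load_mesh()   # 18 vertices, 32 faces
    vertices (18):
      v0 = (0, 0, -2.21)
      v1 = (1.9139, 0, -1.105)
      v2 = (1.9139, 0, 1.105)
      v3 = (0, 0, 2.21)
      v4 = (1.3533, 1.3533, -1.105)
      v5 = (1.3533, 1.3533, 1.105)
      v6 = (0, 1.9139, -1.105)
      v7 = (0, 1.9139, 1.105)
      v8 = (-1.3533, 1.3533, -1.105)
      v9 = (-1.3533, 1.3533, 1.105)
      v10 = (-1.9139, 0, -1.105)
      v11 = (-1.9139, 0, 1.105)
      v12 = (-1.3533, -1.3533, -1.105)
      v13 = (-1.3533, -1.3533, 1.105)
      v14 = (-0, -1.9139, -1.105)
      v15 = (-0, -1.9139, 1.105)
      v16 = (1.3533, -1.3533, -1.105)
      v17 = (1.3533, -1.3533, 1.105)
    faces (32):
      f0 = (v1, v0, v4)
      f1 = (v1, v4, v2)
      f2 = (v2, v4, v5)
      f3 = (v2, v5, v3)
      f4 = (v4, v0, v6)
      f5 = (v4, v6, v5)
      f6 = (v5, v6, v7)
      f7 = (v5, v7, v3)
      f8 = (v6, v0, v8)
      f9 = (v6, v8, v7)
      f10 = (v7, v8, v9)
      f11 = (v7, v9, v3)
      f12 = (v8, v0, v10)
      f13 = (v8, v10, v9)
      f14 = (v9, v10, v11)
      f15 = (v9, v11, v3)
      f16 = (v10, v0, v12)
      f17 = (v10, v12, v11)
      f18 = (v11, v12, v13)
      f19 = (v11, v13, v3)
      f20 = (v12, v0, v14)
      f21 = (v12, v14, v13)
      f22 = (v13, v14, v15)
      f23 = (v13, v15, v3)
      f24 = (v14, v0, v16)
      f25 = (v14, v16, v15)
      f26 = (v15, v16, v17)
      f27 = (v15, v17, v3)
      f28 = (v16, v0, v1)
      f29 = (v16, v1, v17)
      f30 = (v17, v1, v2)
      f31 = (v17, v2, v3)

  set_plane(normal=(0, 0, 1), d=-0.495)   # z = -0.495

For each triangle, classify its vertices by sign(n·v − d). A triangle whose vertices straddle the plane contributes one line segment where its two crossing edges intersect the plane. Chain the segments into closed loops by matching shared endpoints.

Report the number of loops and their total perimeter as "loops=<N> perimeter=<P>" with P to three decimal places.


Straddling triangles (16 of 32):
  (v1,v4,v2) [--+] → (1.50804, 0.979765, -0.495)–(1.9139, 0, -0.495)  len=1.0605
  (v2,v4,v5) [+-+] → (1.50804, 0.979765, -0.495)–(1.3533, 1.3533, -0.495)  len=0.4043
  (v4,v6,v5) [--+] → (0.373535, 1.75916, -0.495)–(1.3533, 1.3533, -0.495)  len=1.0605
  (v5,v6,v7) [+-+] → (0.373535, 1.75916, -0.495)–(0, 1.9139, -0.495)  len=0.4043
  (v6,v8,v7) [--+] → (-0.979765, 1.50804, -0.495)–(0, 1.9139, -0.495)  len=1.0605
  (v7,v8,v9) [+-+] → (-0.979765, 1.50804, -0.495)–(-1.3533, 1.3533, -0.495)  len=0.4043
  (v8,v10,v9) [--+] → (-1.75916, 0.373535, -0.495)–(-1.3533, 1.3533, -0.495)  len=1.0605
  (v9,v10,v11) [+-+] → (-1.75916, 0.373535, -0.495)–(-1.9139, 0, -0.495)  len=0.4043
  (v10,v12,v11) [--+] → (-1.50804, -0.979765, -0.495)–(-1.9139, 0, -0.495)  len=1.0605
  (v11,v12,v13) [+-+] → (-1.50804, -0.979765, -0.495)–(-1.3533, -1.3533, -0.495)  len=0.4043
  (v12,v14,v13) [--+] → (-0.373535, -1.75916, -0.495)–(-1.3533, -1.3533, -0.495)  len=1.0605
  (v13,v14,v15) [+-+] → (-0.373535, -1.75916, -0.495)–(0, -1.9139, -0.495)  len=0.4043
  (v14,v16,v15) [--+] → (0.979765, -1.50804, -0.495)–(0, -1.9139, -0.495)  len=1.0605
  (v15,v16,v17) [+-+] → (0.979765, -1.50804, -0.495)–(1.3533, -1.3533, -0.495)  len=0.4043
  (v16,v1,v17) [--+] → (1.75916, -0.373535, -0.495)–(1.3533, -1.3533, -0.495)  len=1.0605
  (v17,v1,v2) [+-+] → (1.75916, -0.373535, -0.495)–(1.9139, 0, -0.495)  len=0.4043

Chained into 1 loop(s):
  loop 1: 16 segments, perimeter = 11.7185
Total perimeter = 11.719

loops=1 perimeter=11.719


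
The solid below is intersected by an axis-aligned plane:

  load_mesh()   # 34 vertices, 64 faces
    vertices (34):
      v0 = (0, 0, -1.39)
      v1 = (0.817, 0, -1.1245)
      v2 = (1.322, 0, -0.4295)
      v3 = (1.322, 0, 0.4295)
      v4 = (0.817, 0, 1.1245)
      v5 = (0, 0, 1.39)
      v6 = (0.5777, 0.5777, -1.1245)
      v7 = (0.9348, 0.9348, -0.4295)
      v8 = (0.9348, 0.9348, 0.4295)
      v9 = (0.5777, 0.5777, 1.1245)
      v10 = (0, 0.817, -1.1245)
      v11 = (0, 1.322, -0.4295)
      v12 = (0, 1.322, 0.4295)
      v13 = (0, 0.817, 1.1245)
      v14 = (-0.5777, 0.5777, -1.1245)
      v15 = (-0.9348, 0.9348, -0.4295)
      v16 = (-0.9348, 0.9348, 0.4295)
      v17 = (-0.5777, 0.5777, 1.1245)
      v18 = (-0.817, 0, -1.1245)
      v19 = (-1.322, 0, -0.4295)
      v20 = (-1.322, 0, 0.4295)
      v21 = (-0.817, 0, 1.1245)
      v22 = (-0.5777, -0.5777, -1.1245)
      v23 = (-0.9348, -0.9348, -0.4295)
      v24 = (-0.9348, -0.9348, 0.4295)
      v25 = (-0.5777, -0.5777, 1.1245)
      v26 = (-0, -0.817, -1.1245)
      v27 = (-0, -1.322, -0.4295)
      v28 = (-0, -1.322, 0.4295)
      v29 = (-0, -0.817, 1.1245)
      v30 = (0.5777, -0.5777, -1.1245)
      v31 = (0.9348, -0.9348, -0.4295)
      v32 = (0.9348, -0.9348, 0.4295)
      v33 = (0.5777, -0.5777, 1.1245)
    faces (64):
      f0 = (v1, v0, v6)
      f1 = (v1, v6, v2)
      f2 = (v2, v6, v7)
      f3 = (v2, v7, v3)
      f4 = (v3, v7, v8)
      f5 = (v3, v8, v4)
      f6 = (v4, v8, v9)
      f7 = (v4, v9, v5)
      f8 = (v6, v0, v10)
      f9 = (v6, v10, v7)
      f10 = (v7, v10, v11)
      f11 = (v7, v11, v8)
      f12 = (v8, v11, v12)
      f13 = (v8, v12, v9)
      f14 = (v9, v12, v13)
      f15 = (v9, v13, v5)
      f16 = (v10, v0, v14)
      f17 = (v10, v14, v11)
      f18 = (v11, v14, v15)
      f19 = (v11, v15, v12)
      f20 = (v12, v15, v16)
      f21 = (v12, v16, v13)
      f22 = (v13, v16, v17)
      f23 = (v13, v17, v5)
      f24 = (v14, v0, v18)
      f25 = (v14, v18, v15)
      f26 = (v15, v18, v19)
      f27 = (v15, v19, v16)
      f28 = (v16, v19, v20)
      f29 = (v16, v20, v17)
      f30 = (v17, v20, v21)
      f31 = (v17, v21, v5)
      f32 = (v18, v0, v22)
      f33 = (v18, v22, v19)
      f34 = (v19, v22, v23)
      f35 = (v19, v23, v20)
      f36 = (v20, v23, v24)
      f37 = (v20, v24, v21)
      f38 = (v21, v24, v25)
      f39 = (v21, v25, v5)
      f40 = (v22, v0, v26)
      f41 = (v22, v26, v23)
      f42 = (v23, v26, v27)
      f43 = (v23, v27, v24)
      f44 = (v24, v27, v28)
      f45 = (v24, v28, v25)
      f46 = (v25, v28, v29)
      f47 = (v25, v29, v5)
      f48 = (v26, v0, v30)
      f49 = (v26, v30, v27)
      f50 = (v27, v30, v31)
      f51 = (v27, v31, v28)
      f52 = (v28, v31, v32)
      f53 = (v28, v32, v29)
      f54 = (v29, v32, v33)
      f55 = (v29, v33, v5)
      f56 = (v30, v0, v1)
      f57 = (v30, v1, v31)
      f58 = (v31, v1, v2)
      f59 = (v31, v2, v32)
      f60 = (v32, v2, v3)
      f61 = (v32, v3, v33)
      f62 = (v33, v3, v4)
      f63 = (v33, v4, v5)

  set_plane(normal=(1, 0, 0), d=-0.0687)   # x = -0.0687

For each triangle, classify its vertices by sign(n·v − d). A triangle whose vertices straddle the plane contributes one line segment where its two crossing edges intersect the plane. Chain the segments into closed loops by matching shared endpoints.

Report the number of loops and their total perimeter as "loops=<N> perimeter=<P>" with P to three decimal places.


Straddling triangles (20 of 64):
  (v10,v0,v14) [++-] → (-0.0687, 0.0687, -1.35843)–(-0.0687, 0.788542, -1.1245)  len=0.7569
  (v10,v14,v11) [+-+] → (-0.0687, 0.788542, -1.1245)–(-0.0687, 1.23349, -0.512149)  len=0.7569
  (v11,v14,v15) [+--] → (-0.0687, 1.23349, -0.512149)–(-0.0687, 1.29354, -0.4295)  len=0.1022
  (v11,v15,v12) [+-+] → (-0.0687, 1.29354, -0.4295)–(-0.0687, 1.29354, 0.366371)  len=0.7959
  (v12,v15,v16) [+--] → (-0.0687, 1.29354, 0.366371)–(-0.0687, 1.29354, 0.4295)  len=0.0631
  (v12,v16,v13) [+-+] → (-0.0687, 1.29354, 0.4295)–(-0.0687, 0.825657, 1.07342)  len=0.7960
  (v13,v16,v17) [+--] → (-0.0687, 0.825657, 1.07342)–(-0.0687, 0.788542, 1.1245)  len=0.0631
  (v13,v17,v5) [+-+] → (-0.0687, 0.788542, 1.1245)–(-0.0687, 0.0687, 1.35843)  len=0.7569
  (v14,v0,v18) [-+-] → (-0.0687, 0.0687, -1.35843)–(-0.0687, 0, -1.36767)  len=0.0693
  (v17,v21,v5) [--+] → (-0.0687, 0, 1.36767)–(-0.0687, 0.0687, 1.35843)  len=0.0693
  (v18,v0,v22) [-+-] → (-0.0687, 0, -1.36767)–(-0.0687, -0.0687, -1.35843)  len=0.0693
  (v21,v25,v5) [--+] → (-0.0687, -0.0687, 1.35843)–(-0.0687, 0, 1.36767)  len=0.0693
  (v22,v0,v26) [-++] → (-0.0687, -0.0687, -1.35843)–(-0.0687, -0.788542, -1.1245)  len=0.7569
  (v22,v26,v23) [-+-] → (-0.0687, -0.788542, -1.1245)–(-0.0687, -0.825657, -1.07342)  len=0.0631
  (v23,v26,v27) [-++] → (-0.0687, -0.825657, -1.07342)–(-0.0687, -1.29354, -0.4295)  len=0.7960
  (v23,v27,v24) [-+-] → (-0.0687, -1.29354, -0.4295)–(-0.0687, -1.29354, -0.366371)  len=0.0631
  (v24,v27,v28) [-++] → (-0.0687, -1.29354, -0.366371)–(-0.0687, -1.29354, 0.4295)  len=0.7959
  (v24,v28,v25) [-+-] → (-0.0687, -1.29354, 0.4295)–(-0.0687, -1.23349, 0.512149)  len=0.1022
  (v25,v28,v29) [-++] → (-0.0687, -1.23349, 0.512149)–(-0.0687, -0.788542, 1.1245)  len=0.7569
  (v25,v29,v5) [-++] → (-0.0687, -0.788542, 1.1245)–(-0.0687, -0.0687, 1.35843)  len=0.7569

Chained into 1 loop(s):
  loop 1: 20 segments, perimeter = 8.4593
Total perimeter = 8.459

loops=1 perimeter=8.459
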